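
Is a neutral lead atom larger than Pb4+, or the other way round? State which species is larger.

Forming Pb4+ removes 4 electrons from Pb. Fewer electrons for the same nuclear charge means less shielding and a higher Z_eff on the remaining electrons.
A cation is smaller than its parent atom: Pb4+ < Pb.

Pb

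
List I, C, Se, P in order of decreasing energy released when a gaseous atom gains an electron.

I, Se, C, P

C is in period 2, group 14; P is in period 3, group 15; Se is in period 4, group 16; I is in period 5, group 17.
Atoms with high Z_eff and room in the valence shell (especially the halogens) have the most exothermic electron affinities.
A diagonal step moves right (one effect) and down (the opposite effect) at once.
C > P: period and group pull opposite ways; the down-group shift dominates (122 vs 72 kJ/mol).
Se > C: the two effects oppose for this pair; the across-period effect wins (195 vs 122 kJ/mol).
I > Se: period and group pull opposite ways; the across-period shift dominates (295 vs 195 kJ/mol).
Tabulated electron affinity (kJ/mol): C 122, P 72, Se 195, I 295.
So from highest to lowest: I > Se > C > P.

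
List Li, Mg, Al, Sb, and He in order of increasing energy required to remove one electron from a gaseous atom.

He is in period 1, group 18; Li is in period 2, group 1; Mg is in period 3, group 2; Al is in period 3, group 13; Sb is in period 5, group 15.
Across a period the outer electron is held more tightly (higher IE₁); down a group it sits in a higher shell, more shielded, and comes off more easily.
Here both period and group differ, so the two effects have to be weighed against each other.
Al > Li: the two effects oppose for this pair; the across-period effect wins (578 vs 520 kJ/mol).
Mg > Al: this pair runs against the simple trend — see the exception note.
Sb > Mg: period and group pull opposite ways; the across-period shift dominates (831 vs 738 kJ/mol).
He > Sb: relative to Sb, both the across-period and down-group shifts push He's first ionization energy up.
Note the exception: Mg has a higher first ionization energy than Al, contrary to the simple trend — Al's single 3p electron is easier to remove than one from Mg's filled 3s².
Tabulated first ionization energy (kJ/mol): He 2372, Li 520, Mg 738, Al 578, Sb 831.
So from lowest to highest: Li < Al < Mg < Sb < He.

Li < Al < Mg < Sb < He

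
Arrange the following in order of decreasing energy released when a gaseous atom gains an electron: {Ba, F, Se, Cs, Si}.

F is in period 2, group 17; Si is in period 3, group 14; Se is in period 4, group 16; Cs is in period 6, group 1; Ba is in period 6, group 2.
Electron affinity generally becomes more exothermic across a period toward the halogens and less exothermic down a group.
Neither a single period nor a single group — weigh both effects.
Cs > Ba: this pair runs against the simple trend — see the exception note.
Si > Cs: both effects reinforce here, so Si is clearly the higher of the two.
Se > Si: period and group pull opposite ways; the across-period shift dominates (195 vs 134 kJ/mol).
F > Se: both effects reinforce here, so F is clearly the higher of the two.
Note the exception: Cs has a higher electron affinity than Ba, contrary to the simple trend — adding an electron to Ba (ns²) has to open a new, higher-energy np subshell, which is unfavourable.
For reference (kJ/mol): F 328, Si 134, Se 195, Cs 46, Ba 14.
So from highest to lowest: F > Se > Si > Cs > Ba.

F > Se > Si > Cs > Ba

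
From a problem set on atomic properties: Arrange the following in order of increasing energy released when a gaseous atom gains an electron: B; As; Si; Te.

Atoms with high Z_eff and room in the valence shell (especially the halogens) have the most exothermic electron affinities.
A diagonal step moves right (one effect) and down (the opposite effect) at once.
As > B: period and group pull opposite ways; the across-period shift dominates (78 vs 27 kJ/mol).
Si > As: period and group pull opposite ways; the down-group shift dominates (134 vs 78 kJ/mol).
Te > Si: the two effects oppose for this pair; the across-period effect wins (190 vs 134 kJ/mol).
For reference (kJ/mol): B 27, Si 134, As 78, Te 190.
So from lowest to highest: B < As < Si < Te.

B < As < Si < Te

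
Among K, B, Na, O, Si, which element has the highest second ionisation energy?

IE_2 is the cost of taking one more electron from the +1 cation: K⁺ is the bare [Ar] core; B⁺ still has 2 valence electrons; Na⁺ is the bare [Ne] core; O⁺ still has 5 valence electrons; Si⁺ still has 3 valence electrons.
Usually core removal costs more than valence removal, but here the competition is close: a tightly held n=2 valence electron can cost more to remove than an n=3 core electron, so the actual values have to decide it.
Valence configurations: B⁺ [He]2s², O⁺ [He]2s²2p³, Si⁺ [Ne]3s²3p¹.
Tabulated IE_2 (kJ/mol): K 3052, B 2427, Na 4562, O 3388, Si 1577.
Overall IE_2 order: Si < B < K < O < Na.

Na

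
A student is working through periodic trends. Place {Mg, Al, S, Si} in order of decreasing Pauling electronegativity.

S > Si > Al > Mg

Mg is in period 3, group 2; Al is in period 3, group 13; Si is in period 3, group 14; S is in period 3, group 16.
Atoms toward the upper right of the periodic table pull bonding electrons most strongly.
All lie in period 3, so electronegativity increases left to right.
So from highest to lowest: S > Si > Al > Mg.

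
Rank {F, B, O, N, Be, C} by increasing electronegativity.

Be < B < C < N < O < F

Be is in period 2, group 2; B is in period 2, group 13; C is in period 2, group 14; N is in period 2, group 15; O is in period 2, group 16; F is in period 2, group 17.
Electronegativity increases across a period and decreases down a group, tracking effective nuclear charge and atomic size.
All lie in period 2, so electronegativity increases left to right.
So from lowest to highest: Be < B < C < N < O < F.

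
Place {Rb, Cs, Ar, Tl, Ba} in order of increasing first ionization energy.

Cs < Rb < Ba < Tl < Ar

Ar is in period 3, group 18; Rb is in period 5, group 1; Cs is in period 6, group 1; Ba is in period 6, group 2; Tl is in period 6, group 13.
First ionization energy rises across a period (greater Z_eff holds electrons more tightly) and falls down a group (valence electrons are farther from the nucleus).
Here both period and group differ, so the two effects have to be weighed against each other.
Rb > Cs: Rb sits above Cs in group 1, so the down-group effect alone puts Rb higher.
Ba > Rb: the two effects oppose for this pair; the across-period effect wins (503 vs 403 kJ/mol).
Tl > Ba: both are in period 6; the period trend gives Tl the larger value.
Ar > Tl: both effects reinforce here, so Ar is clearly the higher of the two.
Approximate values (kJ/mol): Ar 1521, Rb 403, Cs 376, Ba 503, Tl 589.
So from lowest to highest: Cs < Rb < Ba < Tl < Ar.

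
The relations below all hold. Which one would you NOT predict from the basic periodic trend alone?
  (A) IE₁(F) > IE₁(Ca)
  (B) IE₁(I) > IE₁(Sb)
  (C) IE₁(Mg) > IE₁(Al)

The general trend: IE₁ increases across a period and decreases down a group.
(A) F (period 2, group 17) vs Ca (period 4, group 2): the stated order agrees with the simple trend.
(B) I (period 5, group 17) vs Sb (period 5, group 15): the stated order agrees with the simple trend.
(C) Mg (period 3, group 2) vs Al (period 3, group 13): the stated order contradicts the simple trend.
The exception is (C): Al's single 3p electron is easier to remove than one from Mg's filled 3s².

(C)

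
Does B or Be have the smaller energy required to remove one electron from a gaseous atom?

B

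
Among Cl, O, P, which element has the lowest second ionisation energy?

IE_2 is the cost of taking one more electron from the +1 cation: Cl⁺ still has 6 valence electrons; O⁺ still has 5 valence electrons; P⁺ still has 4 valence electrons.
All are still removing valence electrons, so compare the +1 ions as you would atoms: IE_2 generally rises across a period (higher Z_eff) and falls down a group (larger shell), subject to the usual subshell exceptions.
Valence configurations: Cl⁺ [Ne]3s²3p⁴, O⁺ [He]2s²2p³, P⁺ [Ne]3s²3p².
Tabulated IE_2 (kJ/mol): Cl 2298, O 3388, P 1907.
Putting it together, IE_2: P < Cl < O.

P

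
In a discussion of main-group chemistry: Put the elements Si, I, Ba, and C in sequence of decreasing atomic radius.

Ba > I > Si > C

C is in period 2, group 14; Si is in period 3, group 14; I is in period 5, group 17; Ba is in period 6, group 2.
Across a period the added protons contract the valence shell; down a group each new principal shell makes the atom larger.
Neither a single period nor a single group — weigh both effects.
Si > C: they share group 14; the group trend gives Si the larger value.
I > Si: period and group pull opposite ways; the down-group shift dominates (133 vs 116 pm).
Ba > I: both effects reinforce here, so Ba is clearly the larger of the two.
For reference (pm): C 75, Si 116, I 133, Ba 196.
So from largest to smallest: Ba > I > Si > C.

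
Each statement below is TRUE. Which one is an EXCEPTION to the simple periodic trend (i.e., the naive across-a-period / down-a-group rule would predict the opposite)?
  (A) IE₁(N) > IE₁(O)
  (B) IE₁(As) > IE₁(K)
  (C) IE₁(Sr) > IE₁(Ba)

(A)

The general trend: first ionization energy increases across a period and decreases down a group.
(A) N (period 2, group 15) vs O (period 2, group 16): the stated order contradicts the simple trend.
(B) As (period 4, group 15) vs K (period 4, group 1): the stated order agrees with the simple trend.
(C) Sr (period 5, group 2) vs Ba (period 6, group 2): the stated order agrees with the simple trend.
The exception is (A): pairing an electron in O's 2p⁴ costs repulsion energy, so O ionizes more easily than half-filled N (2p³).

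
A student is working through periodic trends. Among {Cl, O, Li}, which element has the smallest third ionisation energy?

Cl

After 2 electrons have been removed, what remains? Cl²⁺ still has 5 valence electrons; O²⁺ still has 4 valence electrons; Li²⁺ is already 1 electron into the core.
Pulling an electron out of a noble-gas core costs far more than removing a remaining valence electron, so Li sits at the high end of IE_3.
Valence configurations: Cl²⁺ [Ne]3s²3p³, O²⁺ [He]2s²2p².
Approximate IE_3 values (kJ/mol): Cl 3822, O 5300, Li 11815.
Putting it together, IE_3: Cl < O < Li.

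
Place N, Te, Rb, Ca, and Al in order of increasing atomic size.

N is in period 2, group 15; Al is in period 3, group 13; Ca is in period 4, group 2; Rb is in period 5, group 1; Te is in period 5, group 16.
Atomic radius shrinks across a period as nuclear charge pulls the same shell inward, and grows down a group as new shells are added.
These span different periods and groups, so the two trends combine.
Al > N: relative to N, both the across-period and down-group shifts push Al's atomic radius up.
Te > Al: period and group pull opposite ways; the down-group shift dominates (136 vs 126 pm).
Ca > Te: period and group pull opposite ways; the across-period shift dominates (171 vs 136 pm).
Rb > Ca: both effects reinforce here, so Rb is clearly the larger of the two.
Approximate values (pm): N 71, Al 126, Ca 171, Rb 210, Te 136.
So from smallest to largest: N < Al < Te < Ca < Rb.

N < Al < Te < Ca < Rb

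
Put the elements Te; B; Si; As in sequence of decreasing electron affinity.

Te > Si > As > B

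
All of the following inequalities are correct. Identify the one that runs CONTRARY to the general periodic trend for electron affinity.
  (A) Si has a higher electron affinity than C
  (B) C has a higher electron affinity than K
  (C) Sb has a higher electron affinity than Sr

(A)

The general trend: electron affinity increases across a period and decreases down a group.
(A) Si (period 3, group 14) vs C (period 2, group 14): the stated order contradicts the simple trend.
(B) C (period 2, group 14) vs K (period 4, group 1): the stated order agrees with the simple trend.
(C) Sb (period 5, group 15) vs Sr (period 5, group 2): the stated order agrees with the simple trend.
The exception is (A): Si's larger, more diffuse 3p orbitals accept an added electron slightly more readily than C's compact 2p.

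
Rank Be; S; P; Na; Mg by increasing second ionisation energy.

Mg, Be, P, S, Na

IE_2 is the cost of taking one more electron from the +1 cation: Be⁺ still has 1 valence electron; S⁺ still has 5 valence electrons; P⁺ still has 4 valence electrons; Na⁺ is the bare [Ne] core; Mg⁺ still has 1 valence electron.
Breaking into a closed-shell core is much more expensive than removing a leftover valence electron — Na has the largest IE_2 here.
Valence configurations: Be⁺ [He]2s¹, S⁺ [Ne]3s²3p³, P⁺ [Ne]3s²3p², Mg⁺ [Ne]3s¹.
Tabulated IE_2 (kJ/mol): Be 1757, S 2252, P 1907, Na 4562, Mg 1451.
Overall IE_2 order: Mg < Be < P < S < Na.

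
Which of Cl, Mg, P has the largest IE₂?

Cl

IE_2 is the cost of taking one more electron from the +1 cation: Cl⁺ still has 6 valence electrons; Mg⁺ still has 1 valence electron; P⁺ still has 4 valence electrons.
All are still removing valence electrons, so compare the +1 ions as you would atoms: IE_2 generally rises across a period (higher Z_eff) and falls down a group (larger shell), subject to the usual subshell exceptions.
Valence configurations: Cl⁺ [Ne]3s²3p⁴, Mg⁺ [Ne]3s¹, P⁺ [Ne]3s²3p².
Approximate IE_2 values (kJ/mol): Cl 2298, Mg 1451, P 1907.
Hence IE_2: Mg < P < Cl.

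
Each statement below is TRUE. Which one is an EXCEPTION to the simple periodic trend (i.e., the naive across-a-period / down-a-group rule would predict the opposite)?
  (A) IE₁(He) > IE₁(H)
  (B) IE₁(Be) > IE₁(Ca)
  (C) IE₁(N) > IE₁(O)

The general trend: first ionization energy increases across a period and decreases down a group.
(A) He (period 1, group 18) vs H (period 1, group 1): the stated order agrees with the simple trend.
(B) Be (period 2, group 2) vs Ca (period 4, group 2): the stated order agrees with the simple trend.
(C) N (period 2, group 15) vs O (period 2, group 16): the stated order contradicts the simple trend.
The exception is (C): pairing an electron in O's 2p⁴ costs repulsion energy, so O ionizes more easily than half-filled N (2p³).

(C)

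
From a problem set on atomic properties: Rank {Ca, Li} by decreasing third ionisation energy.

Li, Ca

The third ionization energy removes an electron from the +2 ion. For each element: Ca²⁺ is the bare [Ar] core; Li²⁺ is already 1 electron into the core.
All of these are removing an electron from a noble-gas core or deeper; the smaller core (lower principal quantum number) is held far more tightly, and within a period the higher nuclear charge binds the same core more tightly.
Tabulated IE_3 (kJ/mol): Ca 4912, Li 11815.
So the third ionization energies run Ca < Li.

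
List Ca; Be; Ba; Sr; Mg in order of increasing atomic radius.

Be is in period 2, group 2; Mg is in period 3, group 2; Ca is in period 4, group 2; Sr is in period 5, group 2; Ba is in period 6, group 2.
Moving right in a period, electrons are added to the same shell under a stronger nuclear pull, so atoms get smaller; moving down, a new shell is opened and atoms get larger.
All are in group 2, so atomic radius increases down the group.
So from smallest to largest: Be < Mg < Ca < Sr < Ba.

Be < Mg < Ca < Sr < Ba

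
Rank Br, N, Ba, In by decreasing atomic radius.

Ba > In > Br > N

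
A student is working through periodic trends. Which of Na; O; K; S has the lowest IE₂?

IE_2 is the cost of taking one more electron from the +1 cation: Na⁺ is the bare [Ne] core; O⁺ still has 5 valence electrons; K⁺ is the bare [Ar] core; S⁺ still has 5 valence electrons.
Usually core removal costs more than valence removal, but here the competition is close: a tightly held n=2 valence electron can cost more to remove than an n=3 core electron, so the actual values have to decide it.
Valence configurations: O⁺ [He]2s²2p³, S⁺ [Ne]3s²3p³.
Approximate IE_2 values (kJ/mol): Na 4562, O 3388, K 3052, S 2252.
Hence IE_2: S < K < O < Na.

S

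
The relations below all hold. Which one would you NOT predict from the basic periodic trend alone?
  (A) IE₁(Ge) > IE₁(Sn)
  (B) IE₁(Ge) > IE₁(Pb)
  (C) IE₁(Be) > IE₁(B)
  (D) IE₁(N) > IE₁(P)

(C)

The general trend: first ionisation energy increases across a period and decreases down a group.
(A) Ge (period 4, group 14) vs Sn (period 5, group 14): the stated order agrees with the simple trend.
(B) Ge (period 4, group 14) vs Pb (period 6, group 14): the stated order agrees with the simple trend.
(C) Be (period 2, group 2) vs B (period 2, group 13): the stated order contradicts the simple trend.
(D) N (period 2, group 15) vs P (period 3, group 15): the stated order agrees with the simple trend.
The exception is (C): removing B's lone 2p electron is easier than breaking Be's filled 2s².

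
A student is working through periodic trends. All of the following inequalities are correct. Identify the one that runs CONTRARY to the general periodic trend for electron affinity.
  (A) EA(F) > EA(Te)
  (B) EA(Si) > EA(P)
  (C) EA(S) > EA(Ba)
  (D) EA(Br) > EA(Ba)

(B)

The general trend: electron affinity increases across a period and decreases down a group.
(A) F (period 2, group 17) vs Te (period 5, group 16): the stated order agrees with the simple trend.
(B) Si (period 3, group 14) vs P (period 3, group 15): the stated order contradicts the simple trend.
(C) S (period 3, group 16) vs Ba (period 6, group 2): the stated order agrees with the simple trend.
(D) Br (period 4, group 17) vs Ba (period 6, group 2): the stated order agrees with the simple trend.
The exception is (B): adding an electron to P's half-filled 3p³ is unfavourable, so Si (3p²) has the more exothermic EA.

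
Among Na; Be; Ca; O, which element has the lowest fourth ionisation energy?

Ca

The fourth ionization energy removes an electron from the +3 ion. For each element: Na³⁺ is already 2 electrons into the core; Be³⁺ is already 1 electron into the core; Ca³⁺ is already 1 electron into the core; O³⁺ still has 3 valence electrons.
Usually core removal costs more than valence removal, but here the competition is close: a tightly held n=2 valence electron can cost more to remove than an n=3 core electron, so the actual values have to decide it.
Tabulated IE_4 (kJ/mol): Na 9543, Be 21007, Ca 6491, O 7469.
Overall IE_4 order: Ca < O < Na < Be.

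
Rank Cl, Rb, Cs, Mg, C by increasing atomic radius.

Radius decreases left→right (rising Z_eff, same n) and increases top→bottom (higher n).
These span different periods and groups, so the two trends combine.
Cl > C: the two effects oppose for this pair; the down-group effect wins (99 vs 75 pm).
Mg > Cl: Mg lies to the left of Cl in period 3, so the across-period effect alone puts Mg larger.
Rb > Mg: both effects reinforce here, so Rb is clearly the larger of the two.
Cs > Rb: Cs sits below Rb in group 1, so the down-group effect alone puts Cs larger.
For reference (pm): C 75, Mg 139, Cl 99, Rb 210, Cs 232.
So from smallest to largest: C < Cl < Mg < Rb < Cs.

C < Cl < Mg < Rb < Cs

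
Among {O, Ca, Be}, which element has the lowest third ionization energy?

Ca

After 2 electrons have been removed, what remains? O²⁺ still has 4 valence electrons; Ca²⁺ is the bare [Ar] core; Be²⁺ is the bare [He] core.
Usually core removal costs more than valence removal, but here the competition is close: a tightly held n=2 valence electron can cost more to remove than an n=3 core electron, so the actual values have to decide it.
The numbers (kJ/mol): O 5300, Ca 4912, Be 14849.
So the third ionization energies run Ca < O < Be.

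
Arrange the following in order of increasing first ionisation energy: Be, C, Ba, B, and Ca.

Ba, Ca, B, Be, C

Be is in period 2, group 2; B is in period 2, group 13; C is in period 2, group 14; Ca is in period 4, group 2; Ba is in period 6, group 2.
Across a period the outer electron is held more tightly (higher IE₁); down a group it sits in a higher shell, more shielded, and comes off more easily.
These span different periods and groups, so the two trends combine.
Ca > Ba: Ca sits above Ba in group 2, so the down-group effect alone puts Ca higher.
B > Ca: both effects reinforce here, so B is clearly the higher of the two.
Be > B: this pair runs against the simple trend — see the exception note.
C > Be: C lies to the right of Be in period 2, so the across-period effect alone puts C higher.
Note the exception: Be has a higher first ionization energy than B, contrary to the simple trend — removing B's lone 2p electron is easier than breaking Be's filled 2s².
For reference (kJ/mol): Be 900, B 801, C 1086, Ca 590, Ba 503.
So from lowest to highest: Ba < Ca < B < Be < C.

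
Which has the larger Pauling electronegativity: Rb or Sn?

Rb is in period 5, group 1; Sn is in period 5, group 14.
Smaller atoms with higher effective nuclear charge are more electronegative.
All lie in period 5, so electronegativity increases left to right.
So Sn has the larger Pauling electronegativity (Sn > Rb).

Sn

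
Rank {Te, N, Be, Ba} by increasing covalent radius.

Be is in period 2, group 2; N is in period 2, group 15; Te is in period 5, group 16; Ba is in period 6, group 2.
Across a period the added protons contract the valence shell; down a group each new principal shell makes the atom larger.
Neither a single period nor a single group — weigh both effects.
Be > N: both are in period 2; the period trend gives Be the larger value.
Te > Be: period and group pull opposite ways; the down-group shift dominates (136 vs 102 pm).
Ba > Te: both effects reinforce here, so Ba is clearly the larger of the two.
Tabulated atomic radius (pm): Be 102, N 71, Te 136, Ba 196.
So from smallest to largest: N < Be < Te < Ba.

N, Be, Te, Ba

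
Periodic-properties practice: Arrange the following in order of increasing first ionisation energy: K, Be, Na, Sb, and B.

K < Na < B < Sb < Be

Be is in period 2, group 2; B is in period 2, group 13; Na is in period 3, group 1; K is in period 4, group 1; Sb is in period 5, group 15.
IE₁ increases left→right with effective nuclear charge and decreases top→bottom as the valence shell moves farther out.
These span different periods and groups, so the two trends combine.
Na > K: Na sits above K in group 1, so the down-group effect alone puts Na higher.
B > Na: relative to Na, both the across-period and down-group shifts push B's first ionization energy up.
Sb > B: period and group pull opposite ways; the across-period shift dominates (831 vs 801 kJ/mol).
Be > Sb: period and group pull opposite ways; the down-group shift dominates (900 vs 831 kJ/mol).
Note the exception: Be has a higher first ionization energy than B, contrary to the simple trend — removing B's lone 2p electron is easier than breaking Be's filled 2s².
Tabulated first ionization energy (kJ/mol): Be 900, B 801, Na 496, K 419, Sb 831.
So from lowest to highest: K < Na < B < Sb < Be.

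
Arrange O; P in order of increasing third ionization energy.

After 2 electrons have been removed, what remains? O²⁺ still has 4 valence electrons; P²⁺ still has 3 valence electrons.
All are still removing valence electrons, so compare the +2 ions as you would atoms: IE_3 generally rises across a period (higher Z_eff) and falls down a group (larger shell), subject to the usual subshell exceptions.
Valence configurations: O²⁺ [He]2s²2p², P²⁺ [Ne]3s²3p¹.
Approximate IE_3 values (kJ/mol): O 5300, P 2914.
Hence IE_3: P < O.

P < O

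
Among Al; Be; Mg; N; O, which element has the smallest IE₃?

Consider each +2 ion: Al²⁺ still has 1 valence electron; Be²⁺ is the bare [He] core; Mg²⁺ is the bare [Ne] core; N²⁺ still has 3 valence electrons; O²⁺ still has 4 valence electrons.
Breaking into a closed-shell core is much more expensive than removing a leftover valence electron — Mg and Be have the largest IE_3 here.
Valence configurations: Al²⁺ [Ne]3s¹, N²⁺ [He]2s²2p¹, O²⁺ [He]2s²2p².
The numbers (kJ/mol): Al 2745, Be 14849, Mg 7733, N 4578, O 5300.
Overall IE_3 order: Al < N < O < Mg < Be.

Al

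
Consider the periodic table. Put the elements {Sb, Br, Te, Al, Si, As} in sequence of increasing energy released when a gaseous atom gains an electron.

Al < As < Sb < Si < Te < Br

Al is in period 3, group 13; Si is in period 3, group 14; As is in period 4, group 15; Br is in period 4, group 17; Sb is in period 5, group 15; Te is in period 5, group 16.
EA tends to increase across a period and decrease down a group, though the pattern is less regular than for IE or radius.
These span different periods and groups, so the two trends combine.
As > Al: period and group pull opposite ways; the across-period shift dominates (78 vs 42 kJ/mol).
Sb > As: this pair runs against the simple trend — see the exception note.
Si > Sb: the two effects oppose for this pair; the down-group effect wins (134 vs 103 kJ/mol).
Te > Si: period and group pull opposite ways; the across-period shift dominates (190 vs 134 kJ/mol).
Br > Te: relative to Te, both the across-period and down-group shifts push Br's electron affinity up.
Note the exception: Sb has a higher electron affinity than As, contrary to the simple trend — both are half-filled np³, but the pairing/repulsion penalty for the added electron shrinks as the p orbitals become larger and more diffuse down the group, and for Sb that outweighs the weaker nuclear attraction.
Approximate values (kJ/mol): Al 42, Si 134, As 78, Br 325, Sb 103, Te 190.
So from lowest to highest: Al < As < Sb < Si < Te < Br.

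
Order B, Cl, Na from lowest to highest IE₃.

Consider each +2 ion: B²⁺ still has 1 valence electron; Cl²⁺ still has 5 valence electrons; Na²⁺ is already 1 electron into the core.
Core electrons are held far more tightly than valence electrons, so Na tops the IE_3 order.
Valence configurations: B²⁺ [He]2s¹, Cl²⁺ [Ne]3s²3p³.
The numbers (kJ/mol): B 3660, Cl 3822, Na 6910.
So the third ionization energies run B < Cl < Na.

B, Cl, Na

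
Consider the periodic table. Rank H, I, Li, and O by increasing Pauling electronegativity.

Li < H < I < O

H is in period 1, group 1; Li is in period 2, group 1; O is in period 2, group 16; I is in period 5, group 17.
Electronegativity increases across a period and decreases down a group, tracking effective nuclear charge and atomic size.
These span different periods and groups, so the two trends combine.
H > Li: H sits above Li in group 1, so the down-group effect alone puts H higher.
I > H: period and group pull opposite ways; the across-period shift dominates (2.66 vs 2.20).
O > I: period and group pull opposite ways; the down-group shift dominates (3.44 vs 2.66).
Tabulated electronegativity (Pauling): H 2.20, Li 0.98, O 3.44, I 2.66.
So from lowest to highest: Li < H < I < O.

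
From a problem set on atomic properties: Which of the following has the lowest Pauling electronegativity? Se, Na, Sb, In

Na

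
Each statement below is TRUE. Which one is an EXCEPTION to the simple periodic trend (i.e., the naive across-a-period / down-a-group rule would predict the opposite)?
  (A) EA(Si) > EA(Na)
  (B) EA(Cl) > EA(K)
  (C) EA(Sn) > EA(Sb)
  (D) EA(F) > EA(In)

The general trend: electron affinity increases across a period and decreases down a group.
(A) Si (period 3, group 14) vs Na (period 3, group 1): the stated order agrees with the simple trend.
(B) Cl (period 3, group 17) vs K (period 4, group 1): the stated order agrees with the simple trend.
(C) Sn (period 5, group 14) vs Sb (period 5, group 15): the stated order contradicts the simple trend.
(D) F (period 2, group 17) vs In (period 5, group 13): the stated order agrees with the simple trend.
The exception is (C): adding an electron to Sb's half-filled 5p³ is unfavourable, so Sn has the more exothermic EA.

(C)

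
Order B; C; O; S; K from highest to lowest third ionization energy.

O > C > K > B > S

After 2 electrons have been removed, what remains? B²⁺ still has 1 valence electron; C²⁺ still has 2 valence electrons; O²⁺ still has 4 valence electrons; S²⁺ still has 4 valence electrons; K²⁺ is already 1 electron into the core.
Usually core removal costs more than valence removal, but here the competition is close: a tightly held n=2 valence electron can cost more to remove than an n=3 core electron, so the actual values have to decide it.
Valence configurations: B²⁺ [He]2s¹, C²⁺ [He]2s², O²⁺ [He]2s²2p², S²⁺ [Ne]3s²3p².
Tabulated IE_3 (kJ/mol): B 3660, C 4620, O 5300, S 3357, K 4420.
Overall IE_3 order: S < B < K < C < O.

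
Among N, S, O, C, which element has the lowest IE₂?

After 1 electron has been removed, what remains? N⁺ still has 4 valence electrons; S⁺ still has 5 valence electrons; O⁺ still has 5 valence electrons; C⁺ still has 3 valence electrons.
All are still removing valence electrons, so compare the +1 ions as you would atoms: IE_2 generally rises across a period (higher Z_eff) and falls down a group (larger shell), subject to the usual subshell exceptions.
Valence configurations: N⁺ [He]2s²2p², S⁺ [Ne]3s²3p³, O⁺ [He]2s²2p³, C⁺ [He]2s²2p¹.
Tabulated IE_2 (kJ/mol): N 2856, S 2252, O 3388, C 2353.
Putting it together, IE_2: S < C < N < O.

S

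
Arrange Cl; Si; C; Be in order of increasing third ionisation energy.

IE_3 is the cost of taking one more electron from the +2 cation: Cl²⁺ still has 5 valence electrons; Si²⁺ still has 2 valence electrons; C²⁺ still has 2 valence electrons; Be²⁺ is the bare [He] core.
Pulling an electron out of a noble-gas core costs far more than removing a remaining valence electron, so Be sits at the high end of IE_3.
Valence configurations: Cl²⁺ [Ne]3s²3p³, Si²⁺ [Ne]3s², C²⁺ [He]2s².
The numbers (kJ/mol): Cl 3822, Si 3232, C 4620, Be 14849.
Overall IE_3 order: Si < Cl < C < Be.

Si < Cl < C < Be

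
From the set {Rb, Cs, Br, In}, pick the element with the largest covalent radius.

Br is in period 4, group 17; Rb is in period 5, group 1; In is in period 5, group 13; Cs is in period 6, group 1.
Across a period the added protons contract the valence shell; down a group each new principal shell makes the atom larger.
Here both period and group differ, so the two effects have to be weighed against each other.
In > Br: relative to Br, both the across-period and down-group shifts push In's atomic radius up.
Rb > In: Rb lies to the left of In in period 5, so the across-period effect alone puts Rb larger.
Cs > Rb: they share group 1; the group trend gives Cs the larger value.
Tabulated atomic radius (pm): Br 114, Rb 210, In 142, Cs 232.
The largest covalent radius among these belongs to Cs.

Cs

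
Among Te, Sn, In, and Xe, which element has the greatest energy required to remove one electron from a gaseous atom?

Xe

In is in period 5, group 13; Sn is in period 5, group 14; Te is in period 5, group 16; Xe is in period 5, group 18.
First ionization energy rises across a period (greater Z_eff holds electrons more tightly) and falls down a group (valence electrons are farther from the nucleus).
All lie in period 5, so first ionization energy increases left to right.
The greatest energy required to remove one electron from a gaseous atom among these belongs to Xe.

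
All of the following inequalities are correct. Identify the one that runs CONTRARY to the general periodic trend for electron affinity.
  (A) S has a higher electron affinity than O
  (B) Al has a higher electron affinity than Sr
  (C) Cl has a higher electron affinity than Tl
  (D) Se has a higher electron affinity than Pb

(A)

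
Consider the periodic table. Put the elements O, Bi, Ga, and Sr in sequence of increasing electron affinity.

Sr, Ga, Bi, O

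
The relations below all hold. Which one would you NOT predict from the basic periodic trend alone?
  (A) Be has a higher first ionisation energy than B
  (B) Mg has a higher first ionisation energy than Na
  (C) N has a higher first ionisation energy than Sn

(A)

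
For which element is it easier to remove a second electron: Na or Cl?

Cl

The second ionization energy removes an electron from the +1 ion. For each element: Na⁺ is the bare [Ne] core; Cl⁺ still has 6 valence electrons.
Core electrons are held far more tightly than valence electrons, so Na tops the IE_2 order.
The numbers (kJ/mol): Na 4562, Cl 2298.
Overall IE_2 order: Cl < Na.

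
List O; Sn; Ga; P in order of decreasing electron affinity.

O, Sn, P, Ga

O is in period 2, group 16; P is in period 3, group 15; Ga is in period 4, group 13; Sn is in period 5, group 14.
Atoms with high Z_eff and room in the valence shell (especially the halogens) have the most exothermic electron affinities.
These span different periods and groups, so the two trends combine.
P > Ga: relative to Ga, both the across-period and down-group shifts push P's electron affinity up.
Sn > P: this pair runs against the simple trend — see the exception note.
O > Sn: both effects reinforce here, so O is clearly the higher of the two.
Note the exception: Sn has a higher electron affinity than P, contrary to the simple trend — adding an electron to P's half-filled np³ subshell costs electron-pairing energy.
For reference (kJ/mol): O 141, P 72, Ga 29, Sn 107.
So from highest to lowest: O > Sn > P > Ga.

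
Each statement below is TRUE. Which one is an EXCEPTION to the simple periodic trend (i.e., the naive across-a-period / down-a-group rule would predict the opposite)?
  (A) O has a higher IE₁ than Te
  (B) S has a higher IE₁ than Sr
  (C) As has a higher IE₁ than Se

(C)

The general trend: IE₁ increases across a period and decreases down a group.
(A) O (period 2, group 16) vs Te (period 5, group 16): the stated order agrees with the simple trend.
(B) S (period 3, group 16) vs Sr (period 5, group 2): the stated order agrees with the simple trend.
(C) As (period 4, group 15) vs Se (period 4, group 16): the stated order contradicts the simple trend.
The exception is (C): Se (4p⁴) ionizes more easily than half-filled As (4p³).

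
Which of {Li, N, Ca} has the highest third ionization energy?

After 2 electrons have been removed, what remains? Li²⁺ is already 1 electron into the core; N²⁺ still has 3 valence electrons; Ca²⁺ is the bare [Ar] core.
Core electrons are held far more tightly than valence electrons, so Ca and Li top the IE_3 order.
Tabulated IE_3 (kJ/mol): Li 11815, N 4578, Ca 4912.
Overall IE_3 order: N < Ca < Li.

Li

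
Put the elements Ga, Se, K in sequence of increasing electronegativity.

K is in period 4, group 1; Ga is in period 4, group 13; Se is in period 4, group 16.
Atoms toward the upper right of the periodic table pull bonding electrons most strongly.
All lie in period 4, so electronegativity increases left to right.
So from lowest to highest: K < Ga < Se.

K < Ga < Se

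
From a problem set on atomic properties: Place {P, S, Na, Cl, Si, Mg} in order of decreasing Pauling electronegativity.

Cl > S > P > Si > Mg > Na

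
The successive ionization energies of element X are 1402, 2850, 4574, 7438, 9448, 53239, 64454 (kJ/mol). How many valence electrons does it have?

5

Look for the largest jump between consecutive ionization energies: IE6/IE5 ≈ 5.6, far larger than any earlier ratio.
That jump marks the point where a core electron is being removed. So the atom has 5 valence electrons.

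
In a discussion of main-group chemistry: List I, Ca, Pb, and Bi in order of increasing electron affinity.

Ca < Pb < Bi < I

Atoms with high Z_eff and room in the valence shell (especially the halogens) have the most exothermic electron affinities.
These span different periods and groups, so the two trends combine.
Pb > Ca: the two effects oppose for this pair; the across-period effect wins (35 vs 2 kJ/mol).
Bi > Pb: both are in period 6; the period trend gives Bi the larger value.
I > Bi: relative to Bi, both the across-period and down-group shifts push I's electron affinity up.
Approximate values (kJ/mol): Ca 2, I 295, Pb 35, Bi 91.
So from lowest to highest: Ca < Pb < Bi < I.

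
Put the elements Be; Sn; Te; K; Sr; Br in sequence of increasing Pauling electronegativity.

K, Sr, Be, Sn, Te, Br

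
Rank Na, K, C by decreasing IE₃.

Na > C > K

IE_3 is the cost of taking one more electron from the +2 cation: Na²⁺ is already 1 electron into the core; K²⁺ is already 1 electron into the core; C²⁺ still has 2 valence electrons.
Usually core removal costs more than valence removal, but here the competition is close: a tightly held n=2 valence electron can cost more to remove than an n=3 core electron, so the actual values have to decide it.
The numbers (kJ/mol): Na 6910, K 4420, C 4620.
So the third ionization energies run K < C < Na.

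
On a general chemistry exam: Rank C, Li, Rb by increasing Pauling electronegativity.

Rb, Li, C

Atoms toward the upper right of the periodic table pull bonding electrons most strongly.
These span different periods and groups, so the two trends combine.
Li > Rb: they share group 1; the group trend gives Li the larger value.
C > Li: both are in period 2; the period trend gives C the larger value.
Approximate values (Pauling): Li 0.98, C 2.55, Rb 0.82.
So from lowest to highest: Rb < Li < C.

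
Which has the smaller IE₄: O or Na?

O

Consider each +3 ion: O³⁺ still has 3 valence electrons; Na³⁺ is already 2 electrons into the core.
Core electrons are held far more tightly than valence electrons, so Na tops the IE_4 order.
Tabulated IE_4 (kJ/mol): O 7469, Na 9543.
So the fourth ionization energies run O < Na.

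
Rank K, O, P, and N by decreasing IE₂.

O > K > N > P

After 1 electron has been removed, what remains? K⁺ is the bare [Ar] core; O⁺ still has 5 valence electrons; P⁺ still has 4 valence electrons; N⁺ still has 4 valence electrons.
Usually core removal costs more than valence removal, but here the competition is close: a tightly held n=2 valence electron can cost more to remove than an n=3 core electron, so the actual values have to decide it.
Valence configurations: O⁺ [He]2s²2p³, P⁺ [Ne]3s²3p², N⁺ [He]2s²2p².
Tabulated IE_2 (kJ/mol): K 3052, O 3388, P 1907, N 2856.
Overall IE_2 order: P < N < K < O.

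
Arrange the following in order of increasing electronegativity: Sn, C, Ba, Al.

C is in period 2, group 14; Al is in period 3, group 13; Sn is in period 5, group 14; Ba is in period 6, group 2.
EN rises left→right (higher Z_eff, smaller atoms) and falls top→bottom (larger, more shielded atoms).
Neither a single period nor a single group — weigh both effects.
Al > Ba: relative to Ba, both the across-period and down-group shifts push Al's electronegativity up.
Sn > Al: the two effects oppose for this pair; the across-period effect wins (1.96 vs 1.61).
C > Sn: they share group 14; the group trend gives C the larger value.
Approximate values (Pauling): C 2.55, Al 1.61, Sn 1.96, Ba 0.89.
So from lowest to highest: Ba < Al < Sn < C.

Ba < Al < Sn < C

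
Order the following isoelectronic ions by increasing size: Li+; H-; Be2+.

Be2+ < Li+ < H-

All of these have 2 electrons, so size is governed by nuclear charge alone: the more protons, the stronger the pull on the same electron cloud, and the smaller the ion.
Nuclear charges: Be2+ (Z=4), Li+ (Z=3), H- (Z=1).
Smallest to largest: Be2+ < Li+ < H-.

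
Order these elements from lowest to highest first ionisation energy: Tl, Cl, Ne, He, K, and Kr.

K < Tl < Cl < Kr < Ne < He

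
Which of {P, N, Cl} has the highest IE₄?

N

IE_4 is the cost of taking one more electron from the +3 cation: P³⁺ still has 2 valence electrons; N³⁺ still has 2 valence electrons; Cl³⁺ still has 4 valence electrons.
All are still removing valence electrons, so compare the +3 ions as you would atoms: IE_4 generally rises across a period (higher Z_eff) and falls down a group (larger shell), subject to the usual subshell exceptions.
Valence configurations: P³⁺ [Ne]3s², N³⁺ [He]2s², Cl³⁺ [Ne]3s²3p².
Tabulated IE_4 (kJ/mol): P 4964, N 7475, Cl 5159.
Overall IE_4 order: P < Cl < N.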